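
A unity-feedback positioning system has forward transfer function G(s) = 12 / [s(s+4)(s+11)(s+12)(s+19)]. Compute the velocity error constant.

System type = 1 (one pole at s=0).
K_v = lim_{s→0} s·G(s) = 12 / (4·11·12·19) = 1/836.

1/836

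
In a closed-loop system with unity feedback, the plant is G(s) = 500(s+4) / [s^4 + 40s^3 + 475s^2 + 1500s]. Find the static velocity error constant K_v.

Factoring s from the denominator leaves a polynomial with constant term 1500, so the system is type 1.
K_v = lim_{s→0} s·G(s) = 500·4 / 1500 = 4/3.

4/3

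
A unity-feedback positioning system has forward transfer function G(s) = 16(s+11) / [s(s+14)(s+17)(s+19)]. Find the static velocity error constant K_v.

One free integrator in G(s): this is a type 1 system.
K_v = lim_{s→0} s·G(s) = 16·11 / (14·17·19) = 88/2261.

88/2261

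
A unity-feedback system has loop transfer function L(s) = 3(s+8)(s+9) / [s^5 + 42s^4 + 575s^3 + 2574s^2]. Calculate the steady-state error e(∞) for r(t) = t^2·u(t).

Factoring s^2 from the denominator leaves a polynomial with constant term 2574, so the system is type 2.
K_a = lim_{s→0} s^2·L(s) = 3·8·9 / 2574 = 12/143.
r(t) = t^2 gives R(s) = 2/s^3.
e_ss = 2/K_a = 2/(12/143) = 143/6.

143/6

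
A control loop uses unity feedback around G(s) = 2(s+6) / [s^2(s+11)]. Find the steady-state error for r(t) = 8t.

System type = 2 (two poles at s=0).
A type-2 system has K_v = ∞, so it tracks a ramp input with zero steady-state error.

0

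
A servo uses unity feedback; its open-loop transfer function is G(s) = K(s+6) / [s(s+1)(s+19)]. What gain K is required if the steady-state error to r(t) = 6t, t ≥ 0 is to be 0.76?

One free integrator in G(s): this is a type 1 system.
K_v = lim_{s→0} s·G(s) = K·6 / (1·19) = (6/19)·K.
e_ss = 6/K_v = 0.76 ⇒ K_v = 150/19 ⇒ K = (150/19)/(6/19) = 25.

25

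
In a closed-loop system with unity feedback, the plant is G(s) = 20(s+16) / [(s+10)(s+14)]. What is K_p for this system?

No free integrators in G(s): this is a type 0 system.
K_p = lim_{s→0} G(s) = 20·16 / (10·14) = 16/7.

16/7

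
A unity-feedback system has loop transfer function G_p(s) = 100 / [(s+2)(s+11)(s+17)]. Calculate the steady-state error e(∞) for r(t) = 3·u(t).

System type = 0 (no poles at s=0).
K_p = lim_{s→0} G_p(s) = 100 / (2·11·17) = 50/187.
e_ss = 3/(1 + K_p) = 3/(237/187) = 187/79.

187/79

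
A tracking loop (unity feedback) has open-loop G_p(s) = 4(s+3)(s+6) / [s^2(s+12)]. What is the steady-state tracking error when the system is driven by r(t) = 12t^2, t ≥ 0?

System type = 2 (two poles at s=0).
K_a = lim_{s→0} s^2·G_p(s) = 4·3·6 / (12) = 6.
r(t) = 12t^2 gives R(s) = 24/s^3.
e_ss = 24/K_a = 24/6 = 4.

4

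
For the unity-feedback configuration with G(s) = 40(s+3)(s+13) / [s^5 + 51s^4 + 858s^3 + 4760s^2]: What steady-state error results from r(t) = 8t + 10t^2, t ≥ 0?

2380/39

Factoring s^2 from the denominator leaves a polynomial with constant term 4760, so the system is type 2. Taking each input component in turn:
  • 8t: tracked with zero error.
  • 10t^2: e_ss = 20/K_a with K_a=39/119 → 2380/39.
Total e_ss = 2380/39.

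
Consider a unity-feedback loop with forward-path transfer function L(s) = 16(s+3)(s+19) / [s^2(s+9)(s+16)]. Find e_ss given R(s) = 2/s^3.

System type = 2 (two poles at s=0).
K_a = lim_{s→0} s^2·L(s) = 16·3·19 / (9·16) = 19/3.
r(t) = t^2 gives R(s) = 2/s^3.
e_ss = 2/K_a = 2/(19/3) = 6/19.

6/19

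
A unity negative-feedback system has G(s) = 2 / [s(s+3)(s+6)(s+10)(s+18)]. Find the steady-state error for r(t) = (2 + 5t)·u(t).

G(s) has one factor of s in the denominator, so the system is type 1. By superposition:
  • 2: tracked with zero error.
  • 5t: e_ss = 5/K_v with K_v=1/1620 → 8100.
Total e_ss = 8100.

8100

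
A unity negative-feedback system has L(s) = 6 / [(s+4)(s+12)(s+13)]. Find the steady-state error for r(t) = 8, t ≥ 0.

832/105

No free integrators in L(s): this is a type 0 system.
K_p = lim_{s→0} L(s) = 6 / (4·12·13) = 1/104.
e_ss = 8/(1 + K_p) = 8/(105/104) = 832/105.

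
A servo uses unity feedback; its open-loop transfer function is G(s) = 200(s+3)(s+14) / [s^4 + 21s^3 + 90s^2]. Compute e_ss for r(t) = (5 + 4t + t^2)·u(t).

Factoring s^2 from the denominator leaves a polynomial with constant term 90, so the system is type 2. By superposition:
  • 5: tracked with zero error.
  • 4t: tracked with zero error.
  • t^2: e_ss = 2/K_a with K_a=280/3 → 3/140.
Total e_ss = 3/140.

3/140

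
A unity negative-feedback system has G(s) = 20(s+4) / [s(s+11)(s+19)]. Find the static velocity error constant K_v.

80/209

One free integrator in G(s): this is a type 1 system.
K_v = lim_{s→0} s·G(s) = 20·4 / (11·19) = 80/209.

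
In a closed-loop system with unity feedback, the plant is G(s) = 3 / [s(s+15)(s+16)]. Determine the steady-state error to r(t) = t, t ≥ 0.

80

G(s) has one factor of s in the denominator, so the system is type 1.
K_v = lim_{s→0} s·G(s) = 3 / (15·16) = 0.0125.
e_ss = 1/K_v = 1/0.0125 = 80.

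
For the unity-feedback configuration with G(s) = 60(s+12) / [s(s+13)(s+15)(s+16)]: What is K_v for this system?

One free integrator in G(s): this is a type 1 system.
K_v = lim_{s→0} s·G(s) = 60·12 / (13·15·16) = 3/13.

3/13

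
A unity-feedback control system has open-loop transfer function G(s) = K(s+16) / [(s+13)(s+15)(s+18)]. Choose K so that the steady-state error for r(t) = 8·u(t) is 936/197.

150

G(s) has no factors of s in the denominator, so the system is type 0.
K_p = lim_{s→0} G(s) = K·16 / (13·15·18) = (8/1755)·K.
e_ss = 8/(1 + K_p) = 936/197 ⇒ 1 + (8/1755)·K = 197/117 ⇒ K = 150.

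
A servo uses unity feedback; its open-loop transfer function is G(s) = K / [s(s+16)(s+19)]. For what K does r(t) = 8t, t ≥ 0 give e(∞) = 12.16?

200

System type = 1 (one pole at s=0).
K_v = lim_{s→0} s·G(s) = K / (16·19) = (1/304)·K.
e_ss = 8/K_v = 12.16 ⇒ K_v = 25/38 ⇒ K = (25/38)/(1/304) = 200.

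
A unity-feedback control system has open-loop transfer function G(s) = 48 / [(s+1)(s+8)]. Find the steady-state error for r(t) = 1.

No free integrators in G(s): this is a type 0 system.
K_p = lim_{s→0} G(s) = 48 / (1·8) = 6.
e_ss = 1/(1 + K_p) = 1/7.

1/7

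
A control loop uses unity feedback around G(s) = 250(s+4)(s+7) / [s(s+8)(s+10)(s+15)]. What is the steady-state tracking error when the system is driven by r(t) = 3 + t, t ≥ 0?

The open loop has one pole at the origin → type 1 system. By superposition:
  • 3: tracked with zero error.
  • t: e_ss = 1/K_v with K_v=35/6 → 6/35.
Total e_ss = 6/35.

6/35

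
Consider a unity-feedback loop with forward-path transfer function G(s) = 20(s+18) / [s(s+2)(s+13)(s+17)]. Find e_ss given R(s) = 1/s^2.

221/180

System type = 1 (one pole at s=0).
K_v = lim_{s→0} s·G(s) = 20·18 / (2·13·17) = 180/221.
e_ss = 1/K_v = 1/(180/221) = 221/180.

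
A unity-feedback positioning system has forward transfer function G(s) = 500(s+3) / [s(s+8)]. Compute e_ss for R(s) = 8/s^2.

16/375

One free integrator in G(s): this is a type 1 system.
K_v = lim_{s→0} s·G(s) = 500·3 / (8) = 187.5.
e_ss = 8/K_v = 8/187.5 = 16/375.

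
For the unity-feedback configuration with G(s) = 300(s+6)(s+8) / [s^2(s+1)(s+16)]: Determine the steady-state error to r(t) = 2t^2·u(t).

System type = 2 (two poles at s=0).
K_a = lim_{s→0} s^2·G(s) = 300·6·8 / (1·16) = 900.
r(t) = 2t^2 gives R(s) = 4/s^3.
e_ss = 4/K_a = 4/900 = 1/225.

1/225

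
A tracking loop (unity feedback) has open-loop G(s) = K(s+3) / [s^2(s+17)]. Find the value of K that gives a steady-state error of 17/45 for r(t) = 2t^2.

G(s) has two factors of s in the denominator, so the system is type 2.
K_a = lim_{s→0} s^2·G(s) = K·3 / (17) = (3/17)·K.
e_ss = 4/K_a = 17/45 ⇒ K_a = 180/17 ⇒ K = (180/17)/(3/17) = 60.

60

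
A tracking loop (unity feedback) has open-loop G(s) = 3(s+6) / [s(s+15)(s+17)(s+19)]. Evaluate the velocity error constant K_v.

G(s) has one factor of s in the denominator, so the system is type 1.
K_v = lim_{s→0} s·G(s) = 3·6 / (15·17·19) = 6/1615.

6/1615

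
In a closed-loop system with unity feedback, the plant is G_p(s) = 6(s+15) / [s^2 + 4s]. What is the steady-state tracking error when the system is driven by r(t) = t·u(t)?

2/45

Factoring s from the denominator leaves a polynomial with constant term 4, so the system is type 1.
K_v = lim_{s→0} s·G_p(s) = 6·15 / 4 = 22.5.
e_ss = 1/K_v = 1/22.5 = 2/45.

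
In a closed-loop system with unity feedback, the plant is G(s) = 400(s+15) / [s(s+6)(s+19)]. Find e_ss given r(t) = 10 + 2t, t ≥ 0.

G(s) has one factor of s in the denominator, so the system is type 1. By superposition:
  • 10: tracked with zero error.
  • 2t: e_ss = 2/K_v with K_v=1000/19 → 0.038.
Total e_ss = 0.038.

0.038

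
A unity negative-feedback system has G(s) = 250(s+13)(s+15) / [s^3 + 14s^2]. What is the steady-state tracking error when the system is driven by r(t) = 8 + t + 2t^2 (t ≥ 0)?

28/24375

Lowest-order denominator term is 14s^2, so the open loop has 2 poles at the origin → type 2 system. By superposition:
  • 8: tracked with zero error.
  • t: tracked with zero error.
  • 2t^2: e_ss = 4/K_a with K_a=24375/7 → 28/24375.
Total e_ss = 28/24375.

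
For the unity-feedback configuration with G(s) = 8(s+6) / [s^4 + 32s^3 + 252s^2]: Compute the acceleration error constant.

Lowest-order denominator term is 252s^2, so the open loop has 2 poles at the origin → type 2 system.
K_a = lim_{s→0} s^2·G(s) = 8·6 / 252 = 4/21.

4/21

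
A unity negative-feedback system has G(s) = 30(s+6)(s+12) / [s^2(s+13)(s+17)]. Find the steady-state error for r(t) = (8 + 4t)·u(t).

G(s) has two factors of s in the denominator, so the system is type 2. Treating each term separately:
  • 8: tracked with zero error.
  • 4t: tracked with zero error.
Total e_ss = 0.

0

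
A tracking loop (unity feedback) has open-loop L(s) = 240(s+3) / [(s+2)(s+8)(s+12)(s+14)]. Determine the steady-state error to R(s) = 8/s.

448/71

The open loop has no poles at the origin → type 0 system.
K_p = lim_{s→0} L(s) = 240·3 / (2·8·12·14) = 15/56.
e_ss = 8/(1 + K_p) = 8/(71/56) = 448/71.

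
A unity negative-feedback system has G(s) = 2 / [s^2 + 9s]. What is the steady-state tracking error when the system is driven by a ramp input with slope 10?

45

Lowest-order denominator term is 9s, so the open loop has 1 pole at the origin → type 1 system.
K_v = lim_{s→0} s·G(s) = 2 / 9 = 2/9.
e_ss = 10/K_v = 10/(2/9) = 45.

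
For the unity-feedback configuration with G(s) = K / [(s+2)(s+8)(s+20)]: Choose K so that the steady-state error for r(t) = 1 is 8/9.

40

System type = 0 (no poles at s=0).
K_p = lim_{s→0} G(s) = K / (2·8·20) = (1/320)·K.
e_ss = 1/(1 + K_p) = 8/9 ⇒ 1 + (1/320)·K = 1.125 ⇒ K = 40.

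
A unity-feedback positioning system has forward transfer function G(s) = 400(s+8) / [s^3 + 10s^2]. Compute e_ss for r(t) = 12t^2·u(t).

0.075

Factoring s^2 from the denominator leaves a polynomial with constant term 10, so the system is type 2.
K_a = lim_{s→0} s^2·G(s) = 400·8 / 10 = 320.
r(t) = 12t^2 gives R(s) = 24/s^3.
e_ss = 24/K_a = 24/320 = 0.075.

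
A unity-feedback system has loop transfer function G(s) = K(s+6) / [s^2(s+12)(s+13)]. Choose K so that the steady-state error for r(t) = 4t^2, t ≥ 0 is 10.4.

20

System type = 2 (two poles at s=0).
K_a = lim_{s→0} s^2·G(s) = K·6 / (12·13) = (1/26)·K.
e_ss = 8/K_a = 10.4 ⇒ K_a = 10/13 ⇒ K = (10/13)/(1/26) = 20.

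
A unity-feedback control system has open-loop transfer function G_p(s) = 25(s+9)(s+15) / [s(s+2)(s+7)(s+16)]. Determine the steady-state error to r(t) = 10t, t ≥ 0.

The open loop has one pole at the origin → type 1 system.
K_v = lim_{s→0} s·G_p(s) = 25·9·15 / (2·7·16) = 3375/224.
e_ss = 10/K_v = 10/(3375/224) = 448/675.

448/675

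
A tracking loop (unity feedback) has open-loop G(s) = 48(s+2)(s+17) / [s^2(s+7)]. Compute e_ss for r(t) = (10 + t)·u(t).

Two free integrators in G(s): this is a type 2 system. Taking each input component in turn:
  • 10: tracked with zero error.
  • t: tracked with zero error.
Total e_ss = 0.

0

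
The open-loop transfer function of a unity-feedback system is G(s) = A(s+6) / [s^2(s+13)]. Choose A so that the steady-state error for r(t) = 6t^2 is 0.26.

100

G(s) has two factors of s in the denominator, so the system is type 2.
K_a = lim_{s→0} s^2·G(s) = A·6 / (13) = (6/13)·A.
e_ss = 12/K_a = 0.26 ⇒ K_a = 600/13 ⇒ A = (600/13)/(6/13) = 100.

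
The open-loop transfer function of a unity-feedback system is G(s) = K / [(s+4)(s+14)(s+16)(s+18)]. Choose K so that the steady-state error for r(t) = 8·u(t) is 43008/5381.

15

System type = 0 (no poles at s=0).
K_p = lim_{s→0} G(s) = K / (4·14·16·18) = (1/16128)·K.
e_ss = 8/(1 + K_p) = 43008/5381 ⇒ 1 + (1/16128)·K = 5381/5376 ⇒ K = 15.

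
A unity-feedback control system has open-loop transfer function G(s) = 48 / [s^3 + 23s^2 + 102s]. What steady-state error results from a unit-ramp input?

Lowest-order denominator term is 102s, so the open loop has 1 pole at the origin → type 1 system.
K_v = lim_{s→0} s·G(s) = 48 / 102 = 8/17.
e_ss = 1/K_v = 1/(8/17) = 2.125.

2.125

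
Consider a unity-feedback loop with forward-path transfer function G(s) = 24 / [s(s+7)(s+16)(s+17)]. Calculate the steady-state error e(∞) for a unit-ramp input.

238/3

One free integrator in G(s): this is a type 1 system.
K_v = lim_{s→0} s·G(s) = 24 / (7·16·17) = 3/238.
e_ss = 1/K_v = 1/(3/238) = 238/3.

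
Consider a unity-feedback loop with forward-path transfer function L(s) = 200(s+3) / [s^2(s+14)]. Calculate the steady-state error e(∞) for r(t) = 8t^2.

Two free integrators in L(s): this is a type 2 system.
K_a = lim_{s→0} s^2·L(s) = 200·3 / (14) = 300/7.
r(t) = 8t^2 gives R(s) = 16/s^3.
e_ss = 16/K_a = 16/(300/7) = 28/75.

28/75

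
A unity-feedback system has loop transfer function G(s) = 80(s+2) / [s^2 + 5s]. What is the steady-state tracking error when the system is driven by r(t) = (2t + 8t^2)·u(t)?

infinity

Lowest-order denominator term is 5s, so the open loop has 1 pole at the origin → type 1 system. Taking each input component in turn:
  • 2t: e_ss = 2/K_v with K_v=32 → 0.0625.
  • 8t^2: a type-1 system cannot track it, e_ss → ∞.
The unbounded component dominates.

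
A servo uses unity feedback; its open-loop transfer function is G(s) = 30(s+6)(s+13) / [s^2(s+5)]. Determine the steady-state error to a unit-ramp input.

0

System type = 2 (two poles at s=0).
K_v = ∞ for a type-2 system; e_ss to a ramp is zero.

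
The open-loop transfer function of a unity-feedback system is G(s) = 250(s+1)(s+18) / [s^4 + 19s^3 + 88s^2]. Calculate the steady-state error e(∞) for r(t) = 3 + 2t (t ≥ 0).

0

Factoring s^2 from the denominator leaves a polynomial with constant term 88, so the system is type 2. By superposition:
  • 3: tracked with zero error.
  • 2t: tracked with zero error.
Total e_ss = 0.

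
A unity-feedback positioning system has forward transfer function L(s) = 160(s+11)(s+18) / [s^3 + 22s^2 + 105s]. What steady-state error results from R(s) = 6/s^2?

The denominator has no term below 105s — 1 pole at s=0, type 1.
K_v = lim_{s→0} s·L(s) = 160·11·18 / 105 = 2112/7.
e_ss = 6/K_v = 6/(2112/7) = 7/352.

7/352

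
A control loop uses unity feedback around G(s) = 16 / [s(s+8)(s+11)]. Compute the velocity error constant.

2/11

The open loop has one pole at the origin → type 1 system.
K_v = lim_{s→0} s·G(s) = 16 / (8·11) = 2/11.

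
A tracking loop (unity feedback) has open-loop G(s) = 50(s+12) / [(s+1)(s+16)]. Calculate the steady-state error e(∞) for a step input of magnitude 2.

The open loop has no poles at the origin → type 0 system.
K_p = lim_{s→0} G(s) = 50·12 / (1·16) = 37.5.
e_ss = 2/(1 + K_p) = 2/38.5 = 4/77.

4/77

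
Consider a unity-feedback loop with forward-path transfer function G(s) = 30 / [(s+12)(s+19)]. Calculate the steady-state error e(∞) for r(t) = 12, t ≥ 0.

System type = 0 (no poles at s=0).
K_p = lim_{s→0} G(s) = 30 / (12·19) = 5/38.
e_ss = 12/(1 + K_p) = 12/(43/38) = 456/43.

456/43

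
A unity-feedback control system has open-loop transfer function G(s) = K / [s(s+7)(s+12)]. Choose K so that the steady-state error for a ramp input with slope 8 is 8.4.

G(s) has one factor of s in the denominator, so the system is type 1.
K_v = lim_{s→0} s·G(s) = K / (7·12) = (1/84)·K.
e_ss = 8/K_v = 8.4 ⇒ K_v = 20/21 ⇒ K = (20/21)/(1/84) = 80.

80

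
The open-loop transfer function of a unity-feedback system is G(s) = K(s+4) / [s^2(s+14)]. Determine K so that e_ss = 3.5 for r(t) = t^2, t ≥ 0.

System type = 2 (two poles at s=0).
K_a = lim_{s→0} s^2·G(s) = K·4 / (14) = (2/7)·K.
e_ss = 2/K_a = 3.5 ⇒ K_a = 4/7 ⇒ K = (4/7)/(2/7) = 2.

2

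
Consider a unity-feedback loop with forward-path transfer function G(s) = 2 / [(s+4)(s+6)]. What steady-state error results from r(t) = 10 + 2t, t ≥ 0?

infinity

No free integrators in G(s): this is a type 0 system. Treating each term separately:
  • 10: e_ss = 10/(1+K_p) with K_p=1/12 → 120/13.
  • 2t: a type-0 system cannot track it, e_ss → ∞.
The unbounded component dominates.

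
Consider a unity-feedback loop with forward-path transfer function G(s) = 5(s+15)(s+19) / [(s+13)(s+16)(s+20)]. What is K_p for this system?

285/832

System type = 0 (no poles at s=0).
K_p = lim_{s→0} G(s) = 5·15·19 / (13·16·20) = 285/832.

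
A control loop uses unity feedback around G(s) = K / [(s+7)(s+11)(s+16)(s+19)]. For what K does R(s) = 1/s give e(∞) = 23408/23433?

G(s) has no factors of s in the denominator, so the system is type 0.
K_p = lim_{s→0} G(s) = K / (7·11·16·19) = (1/23408)·K.
e_ss = 1/(1 + K_p) = 23408/23433 ⇒ 1 + (1/23408)·K = 23433/23408 ⇒ K = 25.

25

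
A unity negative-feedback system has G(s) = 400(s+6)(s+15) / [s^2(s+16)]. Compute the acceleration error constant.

2250

G(s) has two factors of s in the denominator, so the system is type 2.
K_a = lim_{s→0} s^2·G(s) = 400·6·15 / (16) = 2250.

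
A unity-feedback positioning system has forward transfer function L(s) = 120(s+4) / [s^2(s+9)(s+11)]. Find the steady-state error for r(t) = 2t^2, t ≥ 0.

0.825

The open loop has two poles at the origin → type 2 system.
K_a = lim_{s→0} s^2·L(s) = 120·4 / (9·11) = 160/33.
r(t) = 2t^2 gives R(s) = 4/s^3.
e_ss = 4/K_a = 4/(160/33) = 0.825.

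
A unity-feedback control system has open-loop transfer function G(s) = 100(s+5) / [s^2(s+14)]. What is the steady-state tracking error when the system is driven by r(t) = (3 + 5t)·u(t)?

0

The open loop has two poles at the origin → type 2 system. Taking each input component in turn:
  • 3: tracked with zero error.
  • 5t: tracked with zero error.
Total e_ss = 0.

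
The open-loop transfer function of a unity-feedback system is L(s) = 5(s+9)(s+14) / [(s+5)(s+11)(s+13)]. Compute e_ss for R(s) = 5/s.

L(s) has no factors of s in the denominator, so the system is type 0.
K_p = lim_{s→0} L(s) = 5·9·14 / (5·11·13) = 126/143.
e_ss = 5/(1 + K_p) = 5/(269/143) = 715/269.

715/269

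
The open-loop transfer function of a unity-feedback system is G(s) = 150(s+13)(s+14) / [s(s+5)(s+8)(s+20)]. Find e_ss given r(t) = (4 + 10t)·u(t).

80/273

One free integrator in G(s): this is a type 1 system. By superposition:
  • 4: tracked with zero error.
  • 10t: e_ss = 10/K_v with K_v=34.125 → 80/273.
Total e_ss = 80/273.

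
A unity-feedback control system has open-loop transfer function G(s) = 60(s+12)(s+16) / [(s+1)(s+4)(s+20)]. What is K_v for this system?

The open loop has no poles at the origin → type 0 system.
K_v = lim_{s→0} s·G(s) = 0 (the extra factor of s kills the finite limit).

0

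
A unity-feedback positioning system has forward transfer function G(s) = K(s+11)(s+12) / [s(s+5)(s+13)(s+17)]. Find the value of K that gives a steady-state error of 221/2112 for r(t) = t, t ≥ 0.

80

System type = 1 (one pole at s=0).
K_v = lim_{s→0} s·G(s) = K·11·12 / (5·13·17) = (132/1105)·K.
e_ss = 1/K_v = 221/2112 ⇒ K_v = 2112/221 ⇒ K = (2112/221)/(132/1105) = 80.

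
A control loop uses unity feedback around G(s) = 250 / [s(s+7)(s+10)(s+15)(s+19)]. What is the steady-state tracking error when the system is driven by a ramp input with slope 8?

638.4

The open loop has one pole at the origin → type 1 system.
K_v = lim_{s→0} s·G(s) = 250 / (7·10·15·19) = 5/399.
e_ss = 8/K_v = 8/(5/399) = 638.4.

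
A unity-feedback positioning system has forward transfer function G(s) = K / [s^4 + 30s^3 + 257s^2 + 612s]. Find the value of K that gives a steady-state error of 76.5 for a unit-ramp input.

Lowest-order denominator term is 612s, so the open loop has 1 pole at the origin → type 1 system.
K_v = lim_{s→0} s·G(s) = K / 612 = (1/612)·K.
e_ss = 1/K_v = 76.5 ⇒ K_v = 2/153 ⇒ K = (2/153)/(1/612) = 8.

8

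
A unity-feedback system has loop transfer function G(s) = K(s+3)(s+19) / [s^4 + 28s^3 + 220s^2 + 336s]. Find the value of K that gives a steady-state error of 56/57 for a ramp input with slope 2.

12

Factoring s from the denominator leaves a polynomial with constant term 336, so the system is type 1.
K_v = lim_{s→0} s·G(s) = K·3·19 / 336 = (19/112)·K.
e_ss = 2/K_v = 56/57 ⇒ K_v = 57/28 ⇒ K = (57/28)/(19/112) = 12.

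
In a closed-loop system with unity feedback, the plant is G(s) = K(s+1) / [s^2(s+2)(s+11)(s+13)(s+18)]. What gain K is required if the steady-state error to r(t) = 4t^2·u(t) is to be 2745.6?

15

System type = 2 (two poles at s=0).
K_a = lim_{s→0} s^2·G(s) = K·1 / (2·11·13·18) = (1/5148)·K.
e_ss = 8/K_a = 2745.6 ⇒ K_a = 5/1716 ⇒ K = (5/1716)/(1/5148) = 15.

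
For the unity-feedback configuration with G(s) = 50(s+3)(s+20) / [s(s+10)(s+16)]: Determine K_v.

System type = 1 (one pole at s=0).
K_v = lim_{s→0} s·G(s) = 50·3·20 / (10·16) = 18.75.

18.75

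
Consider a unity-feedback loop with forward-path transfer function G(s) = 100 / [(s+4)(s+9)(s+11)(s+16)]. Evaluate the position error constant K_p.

25/1584

No free integrators in G(s): this is a type 0 system.
K_p = lim_{s→0} G(s) = 100 / (4·9·11·16) = 25/1584.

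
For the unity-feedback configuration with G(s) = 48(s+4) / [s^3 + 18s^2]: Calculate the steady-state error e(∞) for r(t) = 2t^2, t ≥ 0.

Lowest-order denominator term is 18s^2, so the open loop has 2 poles at the origin → type 2 system.
K_a = lim_{s→0} s^2·G(s) = 48·4 / 18 = 32/3.
r(t) = 2t^2 gives R(s) = 4/s^3.
e_ss = 4/K_a = 4/(32/3) = 0.375.

0.375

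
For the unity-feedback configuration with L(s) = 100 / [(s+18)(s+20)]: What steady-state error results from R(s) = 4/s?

72/23

System type = 0 (no poles at s=0).
K_p = lim_{s→0} L(s) = 100 / (18·20) = 5/18.
e_ss = 4/(1 + K_p) = 4/(23/18) = 72/23.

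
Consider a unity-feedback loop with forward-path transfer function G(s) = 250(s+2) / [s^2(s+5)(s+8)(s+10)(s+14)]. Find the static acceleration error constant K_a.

5/56

System type = 2 (two poles at s=0).
K_a = lim_{s→0} s^2·G(s) = 250·2 / (5·8·10·14) = 5/56.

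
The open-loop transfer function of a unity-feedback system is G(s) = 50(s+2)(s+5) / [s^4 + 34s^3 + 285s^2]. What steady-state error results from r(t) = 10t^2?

The denominator has no term below 285s^2 — 2 poles at s=0, type 2.
K_a = lim_{s→0} s^2·G(s) = 50·2·5 / 285 = 100/57.
r(t) = 10t^2 gives R(s) = 20/s^3.
e_ss = 20/K_a = 20/(100/57) = 11.4.

11.4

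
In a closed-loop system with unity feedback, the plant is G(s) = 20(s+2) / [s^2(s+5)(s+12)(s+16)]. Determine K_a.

G(s) has two factors of s in the denominator, so the system is type 2.
K_a = lim_{s→0} s^2·G(s) = 20·2 / (5·12·16) = 1/24.

1/24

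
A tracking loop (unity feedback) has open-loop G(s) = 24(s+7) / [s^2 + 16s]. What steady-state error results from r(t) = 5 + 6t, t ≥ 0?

Factoring s from the denominator leaves a polynomial with constant term 16, so the system is type 1. By superposition:
  • 5: tracked with zero error.
  • 6t: e_ss = 6/K_v with K_v=10.5 → 4/7.
Total e_ss = 4/7.

4/7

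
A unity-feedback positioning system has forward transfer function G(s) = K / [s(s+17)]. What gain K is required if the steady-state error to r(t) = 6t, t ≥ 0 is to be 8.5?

12

The open loop has one pole at the origin → type 1 system.
K_v = lim_{s→0} s·G(s) = K / (17) = (1/17)·K.
e_ss = 6/K_v = 8.5 ⇒ K_v = 12/17 ⇒ K = (12/17)/(1/17) = 12.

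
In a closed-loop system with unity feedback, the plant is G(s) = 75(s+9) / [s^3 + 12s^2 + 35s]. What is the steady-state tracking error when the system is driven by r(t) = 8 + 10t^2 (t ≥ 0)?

infinity

Lowest-order denominator term is 35s, so the open loop has 1 pole at the origin → type 1 system. Treating each term separately:
  • 8: tracked with zero error.
  • 10t^2: a type-1 system cannot track it, e_ss → ∞.
The unbounded component dominates.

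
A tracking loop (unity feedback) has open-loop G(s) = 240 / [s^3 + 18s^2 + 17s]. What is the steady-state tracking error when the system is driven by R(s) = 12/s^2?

0.85

The denominator has no term below 17s — 1 pole at s=0, type 1.
K_v = lim_{s→0} s·G(s) = 240 / 17 = 240/17.
e_ss = 12/K_v = 12/(240/17) = 0.85.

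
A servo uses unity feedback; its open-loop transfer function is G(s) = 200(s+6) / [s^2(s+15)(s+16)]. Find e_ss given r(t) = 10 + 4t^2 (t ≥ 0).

1.6

Two free integrators in G(s): this is a type 2 system. Taking each input component in turn:
  • 10: tracked with zero error.
  • 4t^2: e_ss = 8/K_a with K_a=5 → 1.6.
Total e_ss = 1.6.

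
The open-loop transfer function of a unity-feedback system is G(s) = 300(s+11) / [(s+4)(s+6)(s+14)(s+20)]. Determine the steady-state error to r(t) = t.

infinity

G(s) has no factors of s in the denominator, so the system is type 0.
For a type-0 system K_v = 0, so e_ss to a ramp input is unbounded.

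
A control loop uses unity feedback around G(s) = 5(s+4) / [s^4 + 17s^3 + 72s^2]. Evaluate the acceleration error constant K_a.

5/18

The denominator has no term below 72s^2 — 2 poles at s=0, type 2.
K_a = lim_{s→0} s^2·G(s) = 5·4 / 72 = 5/18.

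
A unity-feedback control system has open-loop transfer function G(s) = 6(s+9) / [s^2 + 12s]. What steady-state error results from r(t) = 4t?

8/9

Lowest-order denominator term is 12s, so the open loop has 1 pole at the origin → type 1 system.
K_v = lim_{s→0} s·G(s) = 6·9 / 12 = 4.5.
e_ss = 4/K_v = 4/4.5 = 8/9.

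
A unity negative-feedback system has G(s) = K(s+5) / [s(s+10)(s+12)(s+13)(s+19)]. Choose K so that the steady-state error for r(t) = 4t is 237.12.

One free integrator in G(s): this is a type 1 system.
K_v = lim_{s→0} s·G(s) = K·5 / (10·12·13·19) = (1/5928)·K.
e_ss = 4/K_v = 237.12 ⇒ K_v = 25/1482 ⇒ K = (25/1482)/(1/5928) = 100.

100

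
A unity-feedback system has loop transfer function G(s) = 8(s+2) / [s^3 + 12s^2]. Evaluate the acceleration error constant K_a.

Lowest-order denominator term is 12s^2, so the open loop has 2 poles at the origin → type 2 system.
K_a = lim_{s→0} s^2·G(s) = 8·2 / 12 = 4/3.

4/3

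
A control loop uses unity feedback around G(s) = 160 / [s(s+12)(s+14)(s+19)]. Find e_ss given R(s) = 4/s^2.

79.8

System type = 1 (one pole at s=0).
K_v = lim_{s→0} s·G(s) = 160 / (12·14·19) = 20/399.
e_ss = 4/K_v = 4/(20/399) = 79.8.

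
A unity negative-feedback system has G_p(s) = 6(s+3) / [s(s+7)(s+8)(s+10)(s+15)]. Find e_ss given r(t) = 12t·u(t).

G_p(s) has one factor of s in the denominator, so the system is type 1.
K_v = lim_{s→0} s·G_p(s) = 6·3 / (7·8·10·15) = 3/1400.
e_ss = 12/K_v = 12/(3/1400) = 5600.

5600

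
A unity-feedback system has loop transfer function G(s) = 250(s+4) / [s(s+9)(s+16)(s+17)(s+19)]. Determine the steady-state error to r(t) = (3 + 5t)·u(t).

The open loop has one pole at the origin → type 1 system. By superposition:
  • 3: tracked with zero error.
  • 5t: e_ss = 5/K_v with K_v=125/5814 → 232.56.
Total e_ss = 232.56.

232.56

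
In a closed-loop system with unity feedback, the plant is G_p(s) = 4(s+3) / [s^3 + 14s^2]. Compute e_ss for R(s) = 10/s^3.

The denominator has no term below 14s^2 — 2 poles at s=0, type 2.
K_a = lim_{s→0} s^2·G_p(s) = 4·3 / 14 = 6/7.
r(t) = 5t^2 gives R(s) = 10/s^3.
e_ss = 10/K_a = 10/(6/7) = 35/3.

35/3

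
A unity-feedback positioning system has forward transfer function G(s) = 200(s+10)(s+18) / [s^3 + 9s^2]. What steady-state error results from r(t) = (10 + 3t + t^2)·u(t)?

0.0005

Lowest-order denominator term is 9s^2, so the open loop has 2 poles at the origin → type 2 system. Taking each input component in turn:
  • 10: tracked with zero error.
  • 3t: tracked with zero error.
  • t^2: e_ss = 2/K_a with K_a=4000 → 0.0005.
Total e_ss = 0.0005.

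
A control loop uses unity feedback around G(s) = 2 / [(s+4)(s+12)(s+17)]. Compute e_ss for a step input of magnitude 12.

System type = 0 (no poles at s=0).
K_p = lim_{s→0} G(s) = 2 / (4·12·17) = 1/408.
e_ss = 12/(1 + K_p) = 12/(409/408) = 4896/409.

4896/409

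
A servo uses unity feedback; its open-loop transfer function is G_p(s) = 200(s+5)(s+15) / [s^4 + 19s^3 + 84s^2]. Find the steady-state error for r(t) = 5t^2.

0.056

The denominator has no term below 84s^2 — 2 poles at s=0, type 2.
K_a = lim_{s→0} s^2·G_p(s) = 200·5·15 / 84 = 1250/7.
r(t) = 5t^2 gives R(s) = 10/s^3.
e_ss = 10/K_a = 10/(1250/7) = 0.056.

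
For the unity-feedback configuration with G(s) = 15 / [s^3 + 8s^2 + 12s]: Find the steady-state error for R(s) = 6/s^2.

4.8

Factoring s from the denominator leaves a polynomial with constant term 12, so the system is type 1.
K_v = lim_{s→0} s·G(s) = 15 / 12 = 1.25.
e_ss = 6/K_v = 6/1.25 = 4.8.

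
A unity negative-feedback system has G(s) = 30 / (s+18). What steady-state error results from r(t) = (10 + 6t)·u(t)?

The open loop has no poles at the origin → type 0 system. Treating each term separately:
  • 10: e_ss = 10/(1+K_p) with K_p=5/3 → 3.75.
  • 6t: a type-0 system cannot track it, e_ss → ∞.
The unbounded component dominates.

infinity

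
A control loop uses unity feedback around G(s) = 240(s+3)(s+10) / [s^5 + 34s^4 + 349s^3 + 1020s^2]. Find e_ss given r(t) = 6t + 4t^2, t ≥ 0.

Lowest-order denominator term is 1020s^2, so the open loop has 2 poles at the origin → type 2 system. Taking each input component in turn:
  • 6t: tracked with zero error.
  • 4t^2: e_ss = 8/K_a with K_a=120/17 → 17/15.
Total e_ss = 17/15.

17/15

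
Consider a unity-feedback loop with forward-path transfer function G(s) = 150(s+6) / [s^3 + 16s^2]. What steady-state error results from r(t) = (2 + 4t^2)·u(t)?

Lowest-order denominator term is 16s^2, so the open loop has 2 poles at the origin → type 2 system. Treating each term separately:
  • 2: tracked with zero error.
  • 4t^2: e_ss = 8/K_a with K_a=56.25 → 32/225.
Total e_ss = 32/225.

32/225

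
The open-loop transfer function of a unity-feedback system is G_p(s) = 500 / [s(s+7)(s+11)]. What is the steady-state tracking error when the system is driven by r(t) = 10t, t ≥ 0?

One free integrator in G_p(s): this is a type 1 system.
K_v = lim_{s→0} s·G_p(s) = 500 / (7·11) = 500/77.
e_ss = 10/K_v = 10/(500/77) = 1.54.

1.54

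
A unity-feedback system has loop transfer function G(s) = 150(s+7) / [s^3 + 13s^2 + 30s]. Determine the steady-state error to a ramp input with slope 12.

12/35

The denominator has no term below 30s — 1 pole at s=0, type 1.
K_v = lim_{s→0} s·G(s) = 150·7 / 30 = 35.
e_ss = 12/K_v = 12/35.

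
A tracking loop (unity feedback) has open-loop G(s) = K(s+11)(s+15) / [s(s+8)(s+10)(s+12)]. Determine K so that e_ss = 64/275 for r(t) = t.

25

G(s) has one factor of s in the denominator, so the system is type 1.
K_v = lim_{s→0} s·G(s) = K·11·15 / (8·10·12) = (11/64)·K.
e_ss = 1/K_v = 64/275 ⇒ K_v = 275/64 ⇒ K = (275/64)/(11/64) = 25.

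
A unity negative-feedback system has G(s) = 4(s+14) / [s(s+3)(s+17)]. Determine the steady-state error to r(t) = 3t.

System type = 1 (one pole at s=0).
K_v = lim_{s→0} s·G(s) = 4·14 / (3·17) = 56/51.
e_ss = 3/K_v = 3/(56/51) = 153/56.

153/56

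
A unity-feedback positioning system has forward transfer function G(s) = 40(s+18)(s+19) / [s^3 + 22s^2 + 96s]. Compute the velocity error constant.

142.5

The denominator has no term below 96s — 1 pole at s=0, type 1.
K_v = lim_{s→0} s·G(s) = 40·18·19 / 96 = 142.5.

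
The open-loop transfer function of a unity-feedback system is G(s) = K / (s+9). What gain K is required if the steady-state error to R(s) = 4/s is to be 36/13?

G(s) has no factors of s in the denominator, so the system is type 0.
K_p = lim_{s→0} G(s) = K / (9) = (1/9)·K.
e_ss = 4/(1 + K_p) = 36/13 ⇒ 1 + (1/9)·K = 13/9 ⇒ K = 4.

4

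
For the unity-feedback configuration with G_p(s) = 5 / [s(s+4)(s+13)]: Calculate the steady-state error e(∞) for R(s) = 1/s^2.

10.4

System type = 1 (one pole at s=0).
K_v = lim_{s→0} s·G_p(s) = 5 / (4·13) = 5/52.
e_ss = 1/K_v = 1/(5/52) = 10.4.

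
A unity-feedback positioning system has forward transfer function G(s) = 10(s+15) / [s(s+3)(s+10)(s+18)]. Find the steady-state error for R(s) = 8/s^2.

28.8

One free integrator in G(s): this is a type 1 system.
K_v = lim_{s→0} s·G(s) = 10·15 / (3·10·18) = 5/18.
e_ss = 8/K_v = 8/(5/18) = 28.8.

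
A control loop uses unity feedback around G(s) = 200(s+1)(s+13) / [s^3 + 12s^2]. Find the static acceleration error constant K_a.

650/3

The denominator has no term below 12s^2 — 2 poles at s=0, type 2.
K_a = lim_{s→0} s^2·G(s) = 200·1·13 / 12 = 650/3.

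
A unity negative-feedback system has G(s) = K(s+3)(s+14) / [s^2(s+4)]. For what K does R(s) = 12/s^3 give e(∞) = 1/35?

System type = 2 (two poles at s=0).
K_a = lim_{s→0} s^2·G(s) = K·3·14 / (4) = 10.5·K.
e_ss = 12/K_a = 1/35 ⇒ K_a = 420 ⇒ K = 420/10.5 = 40.

40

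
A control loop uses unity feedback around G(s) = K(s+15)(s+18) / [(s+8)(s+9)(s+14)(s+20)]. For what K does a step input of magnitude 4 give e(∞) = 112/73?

120

The open loop has no poles at the origin → type 0 system.
K_p = lim_{s→0} G(s) = K·15·18 / (8·9·14·20) = (3/224)·K.
e_ss = 4/(1 + K_p) = 112/73 ⇒ 1 + (3/224)·K = 73/28 ⇒ K = 120.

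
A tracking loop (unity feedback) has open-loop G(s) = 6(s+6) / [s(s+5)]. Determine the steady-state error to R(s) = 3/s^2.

5/12

One free integrator in G(s): this is a type 1 system.
K_v = lim_{s→0} s·G(s) = 6·6 / (5) = 7.2.
e_ss = 3/K_v = 3/7.2 = 5/12.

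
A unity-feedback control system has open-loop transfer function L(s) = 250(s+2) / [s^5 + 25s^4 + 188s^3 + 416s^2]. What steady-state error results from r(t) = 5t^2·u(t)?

The denominator has no term below 416s^2 — 2 poles at s=0, type 2.
K_a = lim_{s→0} s^2·L(s) = 250·2 / 416 = 125/104.
r(t) = 5t^2 gives R(s) = 10/s^3.
e_ss = 10/K_a = 10/(125/104) = 8.32.

8.32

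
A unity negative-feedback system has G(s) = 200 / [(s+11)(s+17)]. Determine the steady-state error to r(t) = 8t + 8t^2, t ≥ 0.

infinity

G(s) has no factors of s in the denominator, so the system is type 0. Treating each term separately:
  • 8t: a type-0 system cannot track it, e_ss → ∞.
  • 8t^2: a type-0 system cannot track it, e_ss → ∞.
The unbounded component dominates.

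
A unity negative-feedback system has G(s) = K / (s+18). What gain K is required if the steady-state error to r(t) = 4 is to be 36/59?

100

The open loop has no poles at the origin → type 0 system.
K_p = lim_{s→0} G(s) = K / (18) = (1/18)·K.
e_ss = 4/(1 + K_p) = 36/59 ⇒ 1 + (1/18)·K = 59/9 ⇒ K = 100.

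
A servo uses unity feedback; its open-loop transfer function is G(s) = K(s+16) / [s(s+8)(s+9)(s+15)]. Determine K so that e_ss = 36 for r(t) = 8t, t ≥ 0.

G(s) has one factor of s in the denominator, so the system is type 1.
K_v = lim_{s→0} s·G(s) = K·16 / (8·9·15) = (2/135)·K.
e_ss = 8/K_v = 36 ⇒ K_v = 2/9 ⇒ K = (2/9)/(2/135) = 15.

15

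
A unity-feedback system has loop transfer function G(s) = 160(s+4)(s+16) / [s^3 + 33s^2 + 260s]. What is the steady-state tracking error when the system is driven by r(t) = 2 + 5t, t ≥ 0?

65/512

The denominator has no term below 260s — 1 pole at s=0, type 1. Taking each input component in turn:
  • 2: tracked with zero error.
  • 5t: e_ss = 5/K_v with K_v=512/13 → 65/512.
Total e_ss = 65/512.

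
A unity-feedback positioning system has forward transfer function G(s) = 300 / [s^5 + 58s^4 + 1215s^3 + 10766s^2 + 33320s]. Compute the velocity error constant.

15/1666

The denominator has no term below 33320s — 1 pole at s=0, type 1.
K_v = lim_{s→0} s·G(s) = 300 / 33320 = 15/1666.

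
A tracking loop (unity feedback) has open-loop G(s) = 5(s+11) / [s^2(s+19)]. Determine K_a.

55/19

G(s) has two factors of s in the denominator, so the system is type 2.
K_a = lim_{s→0} s^2·G(s) = 5·11 / (19) = 55/19.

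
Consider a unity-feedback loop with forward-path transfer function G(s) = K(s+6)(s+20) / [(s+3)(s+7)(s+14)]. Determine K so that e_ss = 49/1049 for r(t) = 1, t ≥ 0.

System type = 0 (no poles at s=0).
K_p = lim_{s→0} G(s) = K·6·20 / (3·7·14) = (20/49)·K.
e_ss = 1/(1 + K_p) = 49/1049 ⇒ 1 + (20/49)·K = 1049/49 ⇒ K = 50.

50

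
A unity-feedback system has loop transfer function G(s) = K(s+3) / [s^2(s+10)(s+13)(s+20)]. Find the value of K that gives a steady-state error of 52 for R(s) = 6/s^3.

100

The open loop has two poles at the origin → type 2 system.
K_a = lim_{s→0} s^2·G(s) = K·3 / (10·13·20) = (3/2600)·K.
e_ss = 6/K_a = 52 ⇒ K_a = 3/26 ⇒ K = (3/26)/(3/2600) = 100.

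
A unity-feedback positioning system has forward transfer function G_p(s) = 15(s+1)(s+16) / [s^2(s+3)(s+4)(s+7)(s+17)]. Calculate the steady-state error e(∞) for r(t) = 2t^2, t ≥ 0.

System type = 2 (two poles at s=0).
K_a = lim_{s→0} s^2·G_p(s) = 15·1·16 / (3·4·7·17) = 20/119.
r(t) = 2t^2 gives R(s) = 4/s^3.
e_ss = 4/K_a = 4/(20/119) = 23.8.

23.8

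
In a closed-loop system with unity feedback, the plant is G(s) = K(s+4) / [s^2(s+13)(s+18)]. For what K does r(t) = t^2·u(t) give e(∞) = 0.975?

The open loop has two poles at the origin → type 2 system.
K_a = lim_{s→0} s^2·G(s) = K·4 / (13·18) = (2/117)·K.
e_ss = 2/K_a = 0.975 ⇒ K_a = 80/39 ⇒ K = (80/39)/(2/117) = 120.

120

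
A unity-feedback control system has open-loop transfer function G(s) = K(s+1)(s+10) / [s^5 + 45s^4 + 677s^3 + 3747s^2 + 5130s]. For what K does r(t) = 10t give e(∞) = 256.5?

20

The denominator has no term below 5130s — 1 pole at s=0, type 1.
K_v = lim_{s→0} s·G(s) = K·1·10 / 5130 = (1/513)·K.
e_ss = 10/K_v = 256.5 ⇒ K_v = 20/513 ⇒ K = (20/513)/(1/513) = 20.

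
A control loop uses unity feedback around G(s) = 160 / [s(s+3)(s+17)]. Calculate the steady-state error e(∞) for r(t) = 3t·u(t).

One free integrator in G(s): this is a type 1 system.
K_v = lim_{s→0} s·G(s) = 160 / (3·17) = 160/51.
e_ss = 3/K_v = 3/(160/51) = 153/160.

153/160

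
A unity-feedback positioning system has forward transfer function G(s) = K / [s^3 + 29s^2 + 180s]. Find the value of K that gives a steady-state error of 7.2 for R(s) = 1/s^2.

The denominator has no term below 180s — 1 pole at s=0, type 1.
K_v = lim_{s→0} s·G(s) = K / 180 = (1/180)·K.
e_ss = 1/K_v = 7.2 ⇒ K_v = 5/36 ⇒ K = (5/36)/(1/180) = 25.

25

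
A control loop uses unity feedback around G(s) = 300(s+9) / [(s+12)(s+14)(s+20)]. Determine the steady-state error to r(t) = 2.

The open loop has no poles at the origin → type 0 system.
K_p = lim_{s→0} G(s) = 300·9 / (12·14·20) = 45/56.
e_ss = 2/(1 + K_p) = 2/(101/56) = 112/101.

112/101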